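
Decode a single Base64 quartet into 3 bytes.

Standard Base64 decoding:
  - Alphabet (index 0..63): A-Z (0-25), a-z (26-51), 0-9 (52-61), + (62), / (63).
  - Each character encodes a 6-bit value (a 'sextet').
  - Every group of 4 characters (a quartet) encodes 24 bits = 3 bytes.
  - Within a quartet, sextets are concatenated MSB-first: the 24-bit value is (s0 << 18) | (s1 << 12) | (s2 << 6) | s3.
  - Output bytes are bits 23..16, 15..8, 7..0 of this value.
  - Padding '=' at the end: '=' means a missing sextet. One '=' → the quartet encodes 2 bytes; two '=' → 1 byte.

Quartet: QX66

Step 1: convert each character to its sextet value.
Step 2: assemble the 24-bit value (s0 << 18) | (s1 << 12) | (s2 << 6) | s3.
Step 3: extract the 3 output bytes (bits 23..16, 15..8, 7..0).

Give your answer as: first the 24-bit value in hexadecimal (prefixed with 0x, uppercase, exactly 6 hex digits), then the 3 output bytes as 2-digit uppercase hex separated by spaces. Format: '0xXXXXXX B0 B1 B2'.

Answer: 0x417EBA 41 7E BA

Derivation:
Sextets: Q=16, X=23, 6=58, 6=58
24-bit: (16<<18) | (23<<12) | (58<<6) | 58
      = 0x400000 | 0x017000 | 0x000E80 | 0x00003A
      = 0x417EBA
Bytes: (v>>16)&0xFF=41, (v>>8)&0xFF=7E, v&0xFF=BA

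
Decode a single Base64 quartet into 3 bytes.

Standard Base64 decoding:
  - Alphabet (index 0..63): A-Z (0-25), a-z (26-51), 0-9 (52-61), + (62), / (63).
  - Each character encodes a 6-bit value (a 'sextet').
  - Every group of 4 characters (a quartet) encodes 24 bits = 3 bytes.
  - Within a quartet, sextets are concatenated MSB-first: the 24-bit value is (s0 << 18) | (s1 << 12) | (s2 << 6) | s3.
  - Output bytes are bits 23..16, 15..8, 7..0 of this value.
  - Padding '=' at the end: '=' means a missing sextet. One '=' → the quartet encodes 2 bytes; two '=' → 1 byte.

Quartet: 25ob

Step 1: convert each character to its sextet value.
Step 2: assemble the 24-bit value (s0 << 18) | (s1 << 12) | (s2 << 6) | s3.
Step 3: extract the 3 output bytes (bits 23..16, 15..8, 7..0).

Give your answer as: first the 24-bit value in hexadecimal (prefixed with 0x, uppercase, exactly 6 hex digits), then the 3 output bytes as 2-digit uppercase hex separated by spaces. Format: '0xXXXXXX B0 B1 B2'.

Sextets: 2=54, 5=57, o=40, b=27
24-bit: (54<<18) | (57<<12) | (40<<6) | 27
      = 0xD80000 | 0x039000 | 0x000A00 | 0x00001B
      = 0xDB9A1B
Bytes: (v>>16)&0xFF=DB, (v>>8)&0xFF=9A, v&0xFF=1B

Answer: 0xDB9A1B DB 9A 1B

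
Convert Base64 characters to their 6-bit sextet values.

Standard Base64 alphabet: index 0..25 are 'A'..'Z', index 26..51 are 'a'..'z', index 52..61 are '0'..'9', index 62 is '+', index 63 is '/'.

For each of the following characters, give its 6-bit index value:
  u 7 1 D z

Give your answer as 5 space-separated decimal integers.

'u': a..z range, 26 + ord('u') − ord('a') = 46
'7': 0..9 range, 52 + ord('7') − ord('0') = 59
'1': 0..9 range, 52 + ord('1') − ord('0') = 53
'D': A..Z range, ord('D') − ord('A') = 3
'z': a..z range, 26 + ord('z') − ord('a') = 51

Answer: 46 59 53 3 51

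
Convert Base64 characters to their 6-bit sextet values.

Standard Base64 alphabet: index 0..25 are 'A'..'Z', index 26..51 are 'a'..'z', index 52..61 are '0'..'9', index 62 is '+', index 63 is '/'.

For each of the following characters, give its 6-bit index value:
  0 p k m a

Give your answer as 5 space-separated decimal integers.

'0': 0..9 range, 52 + ord('0') − ord('0') = 52
'p': a..z range, 26 + ord('p') − ord('a') = 41
'k': a..z range, 26 + ord('k') − ord('a') = 36
'm': a..z range, 26 + ord('m') − ord('a') = 38
'a': a..z range, 26 + ord('a') − ord('a') = 26

Answer: 52 41 36 38 26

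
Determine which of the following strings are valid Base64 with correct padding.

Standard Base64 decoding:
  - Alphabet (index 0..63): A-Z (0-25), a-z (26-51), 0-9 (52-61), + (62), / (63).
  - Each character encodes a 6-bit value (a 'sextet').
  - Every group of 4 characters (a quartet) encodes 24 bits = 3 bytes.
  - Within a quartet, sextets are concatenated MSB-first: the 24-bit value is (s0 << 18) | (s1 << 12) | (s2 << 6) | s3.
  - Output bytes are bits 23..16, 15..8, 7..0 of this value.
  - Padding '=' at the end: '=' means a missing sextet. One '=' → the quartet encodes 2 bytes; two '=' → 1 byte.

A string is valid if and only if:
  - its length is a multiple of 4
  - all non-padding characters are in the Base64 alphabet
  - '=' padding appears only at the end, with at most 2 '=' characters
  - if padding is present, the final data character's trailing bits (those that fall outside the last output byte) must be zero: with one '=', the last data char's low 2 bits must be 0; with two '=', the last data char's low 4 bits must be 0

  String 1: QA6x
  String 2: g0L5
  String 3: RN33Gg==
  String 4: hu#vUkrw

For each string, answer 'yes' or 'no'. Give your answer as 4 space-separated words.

Answer: yes yes yes no

Derivation:
String 1: 'QA6x' → valid
String 2: 'g0L5' → valid
String 3: 'RN33Gg==' → valid
String 4: 'hu#vUkrw' → invalid (bad char(s): ['#'])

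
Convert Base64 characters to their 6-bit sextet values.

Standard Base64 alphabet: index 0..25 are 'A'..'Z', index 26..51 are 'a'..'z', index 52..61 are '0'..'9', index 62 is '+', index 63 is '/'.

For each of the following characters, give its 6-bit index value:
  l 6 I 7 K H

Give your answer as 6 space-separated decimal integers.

'l': a..z range, 26 + ord('l') − ord('a') = 37
'6': 0..9 range, 52 + ord('6') − ord('0') = 58
'I': A..Z range, ord('I') − ord('A') = 8
'7': 0..9 range, 52 + ord('7') − ord('0') = 59
'K': A..Z range, ord('K') − ord('A') = 10
'H': A..Z range, ord('H') − ord('A') = 7

Answer: 37 58 8 59 10 7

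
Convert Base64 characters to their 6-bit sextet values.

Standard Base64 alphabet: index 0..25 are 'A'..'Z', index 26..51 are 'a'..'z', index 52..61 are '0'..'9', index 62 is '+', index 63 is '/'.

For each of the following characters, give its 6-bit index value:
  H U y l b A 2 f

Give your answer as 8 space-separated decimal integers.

Answer: 7 20 50 37 27 0 54 31

Derivation:
'H': A..Z range, ord('H') − ord('A') = 7
'U': A..Z range, ord('U') − ord('A') = 20
'y': a..z range, 26 + ord('y') − ord('a') = 50
'l': a..z range, 26 + ord('l') − ord('a') = 37
'b': a..z range, 26 + ord('b') − ord('a') = 27
'A': A..Z range, ord('A') − ord('A') = 0
'2': 0..9 range, 52 + ord('2') − ord('0') = 54
'f': a..z range, 26 + ord('f') − ord('a') = 31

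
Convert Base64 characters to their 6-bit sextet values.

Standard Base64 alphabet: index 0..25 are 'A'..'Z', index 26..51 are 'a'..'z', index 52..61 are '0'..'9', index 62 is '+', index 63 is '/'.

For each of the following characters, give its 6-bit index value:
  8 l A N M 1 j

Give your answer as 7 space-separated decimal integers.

'8': 0..9 range, 52 + ord('8') − ord('0') = 60
'l': a..z range, 26 + ord('l') − ord('a') = 37
'A': A..Z range, ord('A') − ord('A') = 0
'N': A..Z range, ord('N') − ord('A') = 13
'M': A..Z range, ord('M') − ord('A') = 12
'1': 0..9 range, 52 + ord('1') − ord('0') = 53
'j': a..z range, 26 + ord('j') − ord('a') = 35

Answer: 60 37 0 13 12 53 35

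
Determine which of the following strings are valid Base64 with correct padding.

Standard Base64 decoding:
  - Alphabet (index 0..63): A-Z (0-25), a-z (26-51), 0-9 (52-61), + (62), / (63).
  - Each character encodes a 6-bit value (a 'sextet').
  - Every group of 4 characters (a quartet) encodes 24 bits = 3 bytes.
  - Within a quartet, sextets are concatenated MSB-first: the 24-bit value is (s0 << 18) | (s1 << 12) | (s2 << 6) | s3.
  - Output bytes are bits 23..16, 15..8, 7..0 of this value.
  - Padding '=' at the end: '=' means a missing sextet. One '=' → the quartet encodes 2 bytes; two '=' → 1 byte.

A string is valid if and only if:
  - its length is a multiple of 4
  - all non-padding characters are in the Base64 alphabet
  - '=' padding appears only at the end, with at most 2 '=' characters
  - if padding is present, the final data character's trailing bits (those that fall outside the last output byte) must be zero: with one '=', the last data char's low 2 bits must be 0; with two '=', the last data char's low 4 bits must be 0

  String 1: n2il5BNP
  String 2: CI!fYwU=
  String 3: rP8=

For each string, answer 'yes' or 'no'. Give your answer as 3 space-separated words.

Answer: yes no yes

Derivation:
String 1: 'n2il5BNP' → valid
String 2: 'CI!fYwU=' → invalid (bad char(s): ['!'])
String 3: 'rP8=' → valid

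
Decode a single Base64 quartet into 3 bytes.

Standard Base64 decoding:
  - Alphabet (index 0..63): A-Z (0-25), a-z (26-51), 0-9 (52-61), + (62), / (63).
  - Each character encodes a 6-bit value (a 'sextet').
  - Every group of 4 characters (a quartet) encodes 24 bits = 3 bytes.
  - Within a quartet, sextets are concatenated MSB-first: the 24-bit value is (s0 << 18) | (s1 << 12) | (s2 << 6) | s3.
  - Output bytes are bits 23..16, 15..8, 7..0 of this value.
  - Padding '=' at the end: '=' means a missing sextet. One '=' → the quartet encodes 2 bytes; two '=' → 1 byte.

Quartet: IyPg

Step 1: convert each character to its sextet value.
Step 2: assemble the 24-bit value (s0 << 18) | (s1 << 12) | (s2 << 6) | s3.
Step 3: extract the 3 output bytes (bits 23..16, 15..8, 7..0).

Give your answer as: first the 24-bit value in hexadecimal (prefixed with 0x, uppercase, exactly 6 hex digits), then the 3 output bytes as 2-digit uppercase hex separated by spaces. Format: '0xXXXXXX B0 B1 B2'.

Sextets: I=8, y=50, P=15, g=32
24-bit: (8<<18) | (50<<12) | (15<<6) | 32
      = 0x200000 | 0x032000 | 0x0003C0 | 0x000020
      = 0x2323E0
Bytes: (v>>16)&0xFF=23, (v>>8)&0xFF=23, v&0xFF=E0

Answer: 0x2323E0 23 23 E0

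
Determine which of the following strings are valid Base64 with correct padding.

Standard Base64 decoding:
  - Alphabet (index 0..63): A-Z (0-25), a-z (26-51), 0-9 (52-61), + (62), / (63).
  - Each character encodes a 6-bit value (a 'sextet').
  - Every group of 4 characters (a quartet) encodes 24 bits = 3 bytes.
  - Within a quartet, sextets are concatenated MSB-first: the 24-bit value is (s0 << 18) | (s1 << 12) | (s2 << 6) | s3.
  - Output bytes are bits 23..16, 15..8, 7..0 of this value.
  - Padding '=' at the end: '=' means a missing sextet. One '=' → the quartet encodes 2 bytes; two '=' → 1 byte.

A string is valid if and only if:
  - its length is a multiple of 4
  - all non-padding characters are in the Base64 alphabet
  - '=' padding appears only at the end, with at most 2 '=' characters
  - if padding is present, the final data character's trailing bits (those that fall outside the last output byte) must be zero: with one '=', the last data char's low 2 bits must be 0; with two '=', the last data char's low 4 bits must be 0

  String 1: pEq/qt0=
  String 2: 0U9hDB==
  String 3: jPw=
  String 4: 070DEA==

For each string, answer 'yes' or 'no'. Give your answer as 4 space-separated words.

String 1: 'pEq/qt0=' → valid
String 2: '0U9hDB==' → invalid (bad trailing bits)
String 3: 'jPw=' → valid
String 4: '070DEA==' → valid

Answer: yes no yes yes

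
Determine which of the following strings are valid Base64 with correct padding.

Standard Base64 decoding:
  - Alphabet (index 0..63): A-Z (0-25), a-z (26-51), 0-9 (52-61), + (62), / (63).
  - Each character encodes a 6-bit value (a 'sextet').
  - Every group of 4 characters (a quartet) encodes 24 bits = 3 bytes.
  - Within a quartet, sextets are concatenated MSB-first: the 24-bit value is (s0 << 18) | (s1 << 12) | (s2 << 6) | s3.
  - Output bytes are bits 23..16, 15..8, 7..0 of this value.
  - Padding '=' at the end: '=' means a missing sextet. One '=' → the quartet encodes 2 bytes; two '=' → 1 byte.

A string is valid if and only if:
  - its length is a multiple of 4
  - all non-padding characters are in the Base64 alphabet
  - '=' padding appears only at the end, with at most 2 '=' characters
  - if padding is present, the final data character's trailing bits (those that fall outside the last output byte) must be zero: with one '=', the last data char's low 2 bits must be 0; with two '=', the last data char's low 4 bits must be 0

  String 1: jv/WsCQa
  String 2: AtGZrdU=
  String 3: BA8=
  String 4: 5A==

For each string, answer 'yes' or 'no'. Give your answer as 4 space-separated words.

Answer: yes yes yes yes

Derivation:
String 1: 'jv/WsCQa' → valid
String 2: 'AtGZrdU=' → valid
String 3: 'BA8=' → valid
String 4: '5A==' → valid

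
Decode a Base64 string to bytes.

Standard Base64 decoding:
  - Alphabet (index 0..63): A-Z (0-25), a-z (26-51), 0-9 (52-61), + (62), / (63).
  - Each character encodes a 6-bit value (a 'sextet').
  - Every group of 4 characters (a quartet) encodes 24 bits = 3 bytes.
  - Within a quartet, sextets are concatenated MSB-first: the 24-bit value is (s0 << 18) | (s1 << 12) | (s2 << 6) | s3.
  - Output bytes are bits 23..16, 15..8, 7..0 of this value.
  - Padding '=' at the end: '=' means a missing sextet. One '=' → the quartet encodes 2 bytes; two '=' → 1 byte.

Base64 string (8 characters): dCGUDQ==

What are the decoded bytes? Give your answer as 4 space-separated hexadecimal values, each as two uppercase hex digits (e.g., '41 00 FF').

After char 0 ('d'=29): chars_in_quartet=1 acc=0x1D bytes_emitted=0
After char 1 ('C'=2): chars_in_quartet=2 acc=0x742 bytes_emitted=0
After char 2 ('G'=6): chars_in_quartet=3 acc=0x1D086 bytes_emitted=0
After char 3 ('U'=20): chars_in_quartet=4 acc=0x742194 -> emit 74 21 94, reset; bytes_emitted=3
After char 4 ('D'=3): chars_in_quartet=1 acc=0x3 bytes_emitted=3
After char 5 ('Q'=16): chars_in_quartet=2 acc=0xD0 bytes_emitted=3
Padding '==': partial quartet acc=0xD0 -> emit 0D; bytes_emitted=4

Answer: 74 21 94 0D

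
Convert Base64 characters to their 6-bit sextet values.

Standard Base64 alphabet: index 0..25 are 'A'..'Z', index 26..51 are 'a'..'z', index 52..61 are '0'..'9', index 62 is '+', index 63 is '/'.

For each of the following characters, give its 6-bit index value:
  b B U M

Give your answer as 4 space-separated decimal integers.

'b': a..z range, 26 + ord('b') − ord('a') = 27
'B': A..Z range, ord('B') − ord('A') = 1
'U': A..Z range, ord('U') − ord('A') = 20
'M': A..Z range, ord('M') − ord('A') = 12

Answer: 27 1 20 12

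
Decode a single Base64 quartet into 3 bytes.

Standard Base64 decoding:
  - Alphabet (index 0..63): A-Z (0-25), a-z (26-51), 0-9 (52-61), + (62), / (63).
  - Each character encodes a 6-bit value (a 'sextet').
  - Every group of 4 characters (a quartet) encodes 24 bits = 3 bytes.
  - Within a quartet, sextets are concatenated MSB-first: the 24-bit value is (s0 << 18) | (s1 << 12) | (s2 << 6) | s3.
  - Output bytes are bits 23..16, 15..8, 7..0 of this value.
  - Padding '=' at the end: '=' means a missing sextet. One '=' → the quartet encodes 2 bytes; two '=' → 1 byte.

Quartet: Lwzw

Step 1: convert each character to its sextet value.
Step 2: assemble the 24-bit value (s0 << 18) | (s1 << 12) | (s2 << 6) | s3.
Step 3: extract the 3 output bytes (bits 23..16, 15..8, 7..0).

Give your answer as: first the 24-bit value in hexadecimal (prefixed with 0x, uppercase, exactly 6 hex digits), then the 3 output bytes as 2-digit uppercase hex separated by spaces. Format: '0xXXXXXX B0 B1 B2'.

Answer: 0x2F0CF0 2F 0C F0

Derivation:
Sextets: L=11, w=48, z=51, w=48
24-bit: (11<<18) | (48<<12) | (51<<6) | 48
      = 0x2C0000 | 0x030000 | 0x000CC0 | 0x000030
      = 0x2F0CF0
Bytes: (v>>16)&0xFF=2F, (v>>8)&0xFF=0C, v&0xFF=F0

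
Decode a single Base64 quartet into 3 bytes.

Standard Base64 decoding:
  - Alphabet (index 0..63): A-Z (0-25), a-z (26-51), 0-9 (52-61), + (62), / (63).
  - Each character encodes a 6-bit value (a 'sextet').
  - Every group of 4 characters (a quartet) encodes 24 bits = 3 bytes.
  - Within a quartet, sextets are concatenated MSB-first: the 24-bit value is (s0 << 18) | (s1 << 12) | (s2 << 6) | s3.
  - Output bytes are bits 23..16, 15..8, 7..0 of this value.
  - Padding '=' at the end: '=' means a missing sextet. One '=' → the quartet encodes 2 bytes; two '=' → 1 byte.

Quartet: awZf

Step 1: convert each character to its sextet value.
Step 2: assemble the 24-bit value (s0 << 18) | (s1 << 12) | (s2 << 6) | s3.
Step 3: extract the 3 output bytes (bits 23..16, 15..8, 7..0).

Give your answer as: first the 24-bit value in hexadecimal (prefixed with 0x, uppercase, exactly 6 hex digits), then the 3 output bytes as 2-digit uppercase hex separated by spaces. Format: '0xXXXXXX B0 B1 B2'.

Answer: 0x6B065F 6B 06 5F

Derivation:
Sextets: a=26, w=48, Z=25, f=31
24-bit: (26<<18) | (48<<12) | (25<<6) | 31
      = 0x680000 | 0x030000 | 0x000640 | 0x00001F
      = 0x6B065F
Bytes: (v>>16)&0xFF=6B, (v>>8)&0xFF=06, v&0xFF=5F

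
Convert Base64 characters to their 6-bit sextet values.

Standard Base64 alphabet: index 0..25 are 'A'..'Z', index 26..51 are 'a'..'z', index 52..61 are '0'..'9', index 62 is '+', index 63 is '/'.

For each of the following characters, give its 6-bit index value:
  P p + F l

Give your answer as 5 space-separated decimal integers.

Answer: 15 41 62 5 37

Derivation:
'P': A..Z range, ord('P') − ord('A') = 15
'p': a..z range, 26 + ord('p') − ord('a') = 41
'+': index 62
'F': A..Z range, ord('F') − ord('A') = 5
'l': a..z range, 26 + ord('l') − ord('a') = 37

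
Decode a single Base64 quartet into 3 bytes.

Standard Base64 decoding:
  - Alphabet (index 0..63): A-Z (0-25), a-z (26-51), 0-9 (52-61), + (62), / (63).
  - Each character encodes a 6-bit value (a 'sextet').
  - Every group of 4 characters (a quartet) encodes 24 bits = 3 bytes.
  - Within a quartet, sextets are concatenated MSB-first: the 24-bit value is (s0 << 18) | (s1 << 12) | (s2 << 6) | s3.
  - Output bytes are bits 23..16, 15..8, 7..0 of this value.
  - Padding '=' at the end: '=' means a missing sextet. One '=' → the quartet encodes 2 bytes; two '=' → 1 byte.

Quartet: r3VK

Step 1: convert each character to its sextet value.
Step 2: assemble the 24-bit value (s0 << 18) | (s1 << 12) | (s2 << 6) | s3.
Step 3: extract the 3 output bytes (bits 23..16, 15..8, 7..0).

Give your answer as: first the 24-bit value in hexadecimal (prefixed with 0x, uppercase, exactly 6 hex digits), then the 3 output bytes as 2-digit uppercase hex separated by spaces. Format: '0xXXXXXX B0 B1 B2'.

Sextets: r=43, 3=55, V=21, K=10
24-bit: (43<<18) | (55<<12) | (21<<6) | 10
      = 0xAC0000 | 0x037000 | 0x000540 | 0x00000A
      = 0xAF754A
Bytes: (v>>16)&0xFF=AF, (v>>8)&0xFF=75, v&0xFF=4A

Answer: 0xAF754A AF 75 4A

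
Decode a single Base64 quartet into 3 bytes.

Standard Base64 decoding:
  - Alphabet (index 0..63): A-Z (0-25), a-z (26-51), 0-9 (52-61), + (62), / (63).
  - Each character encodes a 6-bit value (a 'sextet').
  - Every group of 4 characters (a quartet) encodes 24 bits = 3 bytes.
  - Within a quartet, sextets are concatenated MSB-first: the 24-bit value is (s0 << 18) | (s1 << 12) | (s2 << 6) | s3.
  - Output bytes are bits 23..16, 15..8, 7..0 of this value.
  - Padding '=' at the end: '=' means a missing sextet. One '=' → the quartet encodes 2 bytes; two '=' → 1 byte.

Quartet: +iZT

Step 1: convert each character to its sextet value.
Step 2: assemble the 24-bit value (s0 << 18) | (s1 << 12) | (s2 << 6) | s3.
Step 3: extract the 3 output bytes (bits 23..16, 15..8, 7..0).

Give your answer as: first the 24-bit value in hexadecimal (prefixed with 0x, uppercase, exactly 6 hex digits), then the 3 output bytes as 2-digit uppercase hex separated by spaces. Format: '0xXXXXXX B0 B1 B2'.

Sextets: +=62, i=34, Z=25, T=19
24-bit: (62<<18) | (34<<12) | (25<<6) | 19
      = 0xF80000 | 0x022000 | 0x000640 | 0x000013
      = 0xFA2653
Bytes: (v>>16)&0xFF=FA, (v>>8)&0xFF=26, v&0xFF=53

Answer: 0xFA2653 FA 26 53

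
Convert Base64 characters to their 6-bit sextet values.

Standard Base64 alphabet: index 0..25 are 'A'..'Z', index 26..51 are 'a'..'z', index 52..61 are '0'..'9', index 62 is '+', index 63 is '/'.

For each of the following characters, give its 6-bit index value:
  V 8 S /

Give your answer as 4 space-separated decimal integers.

Answer: 21 60 18 63

Derivation:
'V': A..Z range, ord('V') − ord('A') = 21
'8': 0..9 range, 52 + ord('8') − ord('0') = 60
'S': A..Z range, ord('S') − ord('A') = 18
'/': index 63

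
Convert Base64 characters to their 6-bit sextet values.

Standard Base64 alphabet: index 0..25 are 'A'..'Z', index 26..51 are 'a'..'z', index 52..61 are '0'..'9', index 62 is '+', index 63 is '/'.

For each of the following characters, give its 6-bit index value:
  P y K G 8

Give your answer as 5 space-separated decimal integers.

'P': A..Z range, ord('P') − ord('A') = 15
'y': a..z range, 26 + ord('y') − ord('a') = 50
'K': A..Z range, ord('K') − ord('A') = 10
'G': A..Z range, ord('G') − ord('A') = 6
'8': 0..9 range, 52 + ord('8') − ord('0') = 60

Answer: 15 50 10 6 60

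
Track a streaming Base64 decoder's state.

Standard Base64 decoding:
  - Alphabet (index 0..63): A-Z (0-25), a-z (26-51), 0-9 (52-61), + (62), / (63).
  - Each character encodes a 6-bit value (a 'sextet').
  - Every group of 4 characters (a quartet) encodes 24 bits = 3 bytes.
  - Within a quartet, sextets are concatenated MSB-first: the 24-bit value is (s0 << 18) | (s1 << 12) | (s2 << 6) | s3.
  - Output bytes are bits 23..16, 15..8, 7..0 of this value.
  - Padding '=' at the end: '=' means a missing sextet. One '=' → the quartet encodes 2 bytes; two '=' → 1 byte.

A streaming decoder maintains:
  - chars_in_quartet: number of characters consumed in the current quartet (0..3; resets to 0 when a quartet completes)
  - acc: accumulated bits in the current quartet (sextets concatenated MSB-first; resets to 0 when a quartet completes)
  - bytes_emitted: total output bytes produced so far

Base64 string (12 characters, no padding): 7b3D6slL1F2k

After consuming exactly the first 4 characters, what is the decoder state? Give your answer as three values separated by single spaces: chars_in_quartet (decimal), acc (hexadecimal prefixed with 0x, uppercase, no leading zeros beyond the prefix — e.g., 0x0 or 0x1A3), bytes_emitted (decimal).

Answer: 0 0x0 3

Derivation:
After char 0 ('7'=59): chars_in_quartet=1 acc=0x3B bytes_emitted=0
After char 1 ('b'=27): chars_in_quartet=2 acc=0xEDB bytes_emitted=0
After char 2 ('3'=55): chars_in_quartet=3 acc=0x3B6F7 bytes_emitted=0
After char 3 ('D'=3): chars_in_quartet=4 acc=0xEDBDC3 -> emit ED BD C3, reset; bytes_emitted=3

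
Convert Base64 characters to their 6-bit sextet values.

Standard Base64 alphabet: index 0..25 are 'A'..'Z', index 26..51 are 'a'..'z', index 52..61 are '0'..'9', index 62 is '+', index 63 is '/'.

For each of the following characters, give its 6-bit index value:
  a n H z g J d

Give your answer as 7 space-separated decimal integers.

'a': a..z range, 26 + ord('a') − ord('a') = 26
'n': a..z range, 26 + ord('n') − ord('a') = 39
'H': A..Z range, ord('H') − ord('A') = 7
'z': a..z range, 26 + ord('z') − ord('a') = 51
'g': a..z range, 26 + ord('g') − ord('a') = 32
'J': A..Z range, ord('J') − ord('A') = 9
'd': a..z range, 26 + ord('d') − ord('a') = 29

Answer: 26 39 7 51 32 9 29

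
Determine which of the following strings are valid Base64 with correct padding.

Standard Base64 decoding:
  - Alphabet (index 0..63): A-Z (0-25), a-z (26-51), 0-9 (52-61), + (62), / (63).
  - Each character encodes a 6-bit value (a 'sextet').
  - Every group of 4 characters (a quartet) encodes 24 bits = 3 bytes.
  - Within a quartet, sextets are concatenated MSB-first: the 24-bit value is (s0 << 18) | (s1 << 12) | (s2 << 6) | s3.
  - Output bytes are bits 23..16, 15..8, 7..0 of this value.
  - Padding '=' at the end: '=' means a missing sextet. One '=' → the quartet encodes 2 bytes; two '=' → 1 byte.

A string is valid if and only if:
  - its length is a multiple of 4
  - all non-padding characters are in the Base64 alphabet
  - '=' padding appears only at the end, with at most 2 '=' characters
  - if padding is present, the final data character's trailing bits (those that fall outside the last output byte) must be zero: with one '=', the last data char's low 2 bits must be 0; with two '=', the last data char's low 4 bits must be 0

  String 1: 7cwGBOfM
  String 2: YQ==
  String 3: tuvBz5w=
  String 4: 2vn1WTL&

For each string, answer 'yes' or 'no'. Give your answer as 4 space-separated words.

String 1: '7cwGBOfM' → valid
String 2: 'YQ==' → valid
String 3: 'tuvBz5w=' → valid
String 4: '2vn1WTL&' → invalid (bad char(s): ['&'])

Answer: yes yes yes no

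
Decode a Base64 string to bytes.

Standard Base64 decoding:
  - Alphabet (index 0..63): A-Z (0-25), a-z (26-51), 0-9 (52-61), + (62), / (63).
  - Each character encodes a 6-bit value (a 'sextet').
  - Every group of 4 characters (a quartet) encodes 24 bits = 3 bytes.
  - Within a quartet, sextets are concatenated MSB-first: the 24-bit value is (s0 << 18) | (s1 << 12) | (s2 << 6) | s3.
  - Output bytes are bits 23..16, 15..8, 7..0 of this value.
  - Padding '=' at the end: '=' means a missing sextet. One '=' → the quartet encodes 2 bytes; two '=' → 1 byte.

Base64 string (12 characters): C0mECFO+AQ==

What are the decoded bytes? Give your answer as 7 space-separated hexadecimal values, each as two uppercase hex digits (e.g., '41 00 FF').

After char 0 ('C'=2): chars_in_quartet=1 acc=0x2 bytes_emitted=0
After char 1 ('0'=52): chars_in_quartet=2 acc=0xB4 bytes_emitted=0
After char 2 ('m'=38): chars_in_quartet=3 acc=0x2D26 bytes_emitted=0
After char 3 ('E'=4): chars_in_quartet=4 acc=0xB4984 -> emit 0B 49 84, reset; bytes_emitted=3
After char 4 ('C'=2): chars_in_quartet=1 acc=0x2 bytes_emitted=3
After char 5 ('F'=5): chars_in_quartet=2 acc=0x85 bytes_emitted=3
After char 6 ('O'=14): chars_in_quartet=3 acc=0x214E bytes_emitted=3
After char 7 ('+'=62): chars_in_quartet=4 acc=0x853BE -> emit 08 53 BE, reset; bytes_emitted=6
After char 8 ('A'=0): chars_in_quartet=1 acc=0x0 bytes_emitted=6
After char 9 ('Q'=16): chars_in_quartet=2 acc=0x10 bytes_emitted=6
Padding '==': partial quartet acc=0x10 -> emit 01; bytes_emitted=7

Answer: 0B 49 84 08 53 BE 01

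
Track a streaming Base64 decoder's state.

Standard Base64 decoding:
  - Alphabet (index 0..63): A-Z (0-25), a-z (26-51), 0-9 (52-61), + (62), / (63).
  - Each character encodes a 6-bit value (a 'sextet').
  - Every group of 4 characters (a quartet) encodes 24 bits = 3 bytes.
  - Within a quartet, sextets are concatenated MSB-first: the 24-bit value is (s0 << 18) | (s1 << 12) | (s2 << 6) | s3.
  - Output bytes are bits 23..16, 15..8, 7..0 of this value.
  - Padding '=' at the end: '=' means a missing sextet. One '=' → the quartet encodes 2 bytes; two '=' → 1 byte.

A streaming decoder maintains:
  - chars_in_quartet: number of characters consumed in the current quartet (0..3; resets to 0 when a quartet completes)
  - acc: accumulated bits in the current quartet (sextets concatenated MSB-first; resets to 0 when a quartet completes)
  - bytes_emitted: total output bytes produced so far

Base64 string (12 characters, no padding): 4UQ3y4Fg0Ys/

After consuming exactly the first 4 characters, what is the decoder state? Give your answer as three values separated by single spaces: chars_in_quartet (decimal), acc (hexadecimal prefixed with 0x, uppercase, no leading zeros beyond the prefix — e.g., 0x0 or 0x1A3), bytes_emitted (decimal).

After char 0 ('4'=56): chars_in_quartet=1 acc=0x38 bytes_emitted=0
After char 1 ('U'=20): chars_in_quartet=2 acc=0xE14 bytes_emitted=0
After char 2 ('Q'=16): chars_in_quartet=3 acc=0x38510 bytes_emitted=0
After char 3 ('3'=55): chars_in_quartet=4 acc=0xE14437 -> emit E1 44 37, reset; bytes_emitted=3

Answer: 0 0x0 3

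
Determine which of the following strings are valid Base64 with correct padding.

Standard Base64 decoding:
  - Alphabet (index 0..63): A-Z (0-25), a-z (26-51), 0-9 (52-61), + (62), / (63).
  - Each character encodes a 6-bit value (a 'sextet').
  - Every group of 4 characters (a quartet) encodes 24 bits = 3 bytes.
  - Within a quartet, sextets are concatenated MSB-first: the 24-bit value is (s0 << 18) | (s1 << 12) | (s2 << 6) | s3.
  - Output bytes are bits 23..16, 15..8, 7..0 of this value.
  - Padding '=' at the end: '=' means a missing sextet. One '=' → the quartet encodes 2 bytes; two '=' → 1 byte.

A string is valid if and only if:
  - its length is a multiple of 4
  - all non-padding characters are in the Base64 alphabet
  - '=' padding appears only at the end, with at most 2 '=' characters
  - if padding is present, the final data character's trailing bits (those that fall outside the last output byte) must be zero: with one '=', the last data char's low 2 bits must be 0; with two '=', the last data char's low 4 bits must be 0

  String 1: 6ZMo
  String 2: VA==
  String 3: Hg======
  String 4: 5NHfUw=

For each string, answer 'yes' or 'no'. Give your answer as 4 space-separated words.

String 1: '6ZMo' → valid
String 2: 'VA==' → valid
String 3: 'Hg======' → invalid (6 pad chars (max 2))
String 4: '5NHfUw=' → invalid (len=7 not mult of 4)

Answer: yes yes no no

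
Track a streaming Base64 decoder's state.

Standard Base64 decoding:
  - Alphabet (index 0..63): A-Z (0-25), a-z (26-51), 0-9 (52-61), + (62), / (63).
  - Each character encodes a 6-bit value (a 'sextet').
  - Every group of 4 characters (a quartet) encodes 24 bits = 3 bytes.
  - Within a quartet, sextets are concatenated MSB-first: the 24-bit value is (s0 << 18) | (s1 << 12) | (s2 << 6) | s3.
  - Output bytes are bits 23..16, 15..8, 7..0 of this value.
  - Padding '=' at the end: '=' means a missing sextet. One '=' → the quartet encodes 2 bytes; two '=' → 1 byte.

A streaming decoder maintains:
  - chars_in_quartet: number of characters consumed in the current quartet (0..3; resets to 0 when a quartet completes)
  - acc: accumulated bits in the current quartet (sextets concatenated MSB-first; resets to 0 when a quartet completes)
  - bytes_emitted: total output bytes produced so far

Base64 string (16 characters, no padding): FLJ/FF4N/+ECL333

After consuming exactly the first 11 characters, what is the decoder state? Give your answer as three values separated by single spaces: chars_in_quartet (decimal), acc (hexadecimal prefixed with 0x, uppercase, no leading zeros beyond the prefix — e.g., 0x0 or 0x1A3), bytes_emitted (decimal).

Answer: 3 0x3FF84 6

Derivation:
After char 0 ('F'=5): chars_in_quartet=1 acc=0x5 bytes_emitted=0
After char 1 ('L'=11): chars_in_quartet=2 acc=0x14B bytes_emitted=0
After char 2 ('J'=9): chars_in_quartet=3 acc=0x52C9 bytes_emitted=0
After char 3 ('/'=63): chars_in_quartet=4 acc=0x14B27F -> emit 14 B2 7F, reset; bytes_emitted=3
After char 4 ('F'=5): chars_in_quartet=1 acc=0x5 bytes_emitted=3
After char 5 ('F'=5): chars_in_quartet=2 acc=0x145 bytes_emitted=3
After char 6 ('4'=56): chars_in_quartet=3 acc=0x5178 bytes_emitted=3
After char 7 ('N'=13): chars_in_quartet=4 acc=0x145E0D -> emit 14 5E 0D, reset; bytes_emitted=6
After char 8 ('/'=63): chars_in_quartet=1 acc=0x3F bytes_emitted=6
After char 9 ('+'=62): chars_in_quartet=2 acc=0xFFE bytes_emitted=6
After char 10 ('E'=4): chars_in_quartet=3 acc=0x3FF84 bytes_emitted=6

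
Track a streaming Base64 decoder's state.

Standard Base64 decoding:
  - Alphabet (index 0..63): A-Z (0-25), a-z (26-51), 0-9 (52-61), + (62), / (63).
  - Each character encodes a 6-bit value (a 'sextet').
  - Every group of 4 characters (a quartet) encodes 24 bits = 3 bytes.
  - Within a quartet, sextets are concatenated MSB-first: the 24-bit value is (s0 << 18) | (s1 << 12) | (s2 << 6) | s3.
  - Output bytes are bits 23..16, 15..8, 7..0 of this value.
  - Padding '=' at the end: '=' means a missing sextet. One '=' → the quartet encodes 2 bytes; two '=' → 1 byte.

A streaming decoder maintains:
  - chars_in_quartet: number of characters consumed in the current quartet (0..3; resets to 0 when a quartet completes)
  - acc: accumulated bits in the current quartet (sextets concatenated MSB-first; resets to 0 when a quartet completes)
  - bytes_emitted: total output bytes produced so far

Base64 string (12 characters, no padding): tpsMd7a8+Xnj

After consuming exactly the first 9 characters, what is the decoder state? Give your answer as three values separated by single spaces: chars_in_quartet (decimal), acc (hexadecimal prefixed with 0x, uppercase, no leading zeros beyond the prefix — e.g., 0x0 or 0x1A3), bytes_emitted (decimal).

Answer: 1 0x3E 6

Derivation:
After char 0 ('t'=45): chars_in_quartet=1 acc=0x2D bytes_emitted=0
After char 1 ('p'=41): chars_in_quartet=2 acc=0xB69 bytes_emitted=0
After char 2 ('s'=44): chars_in_quartet=3 acc=0x2DA6C bytes_emitted=0
After char 3 ('M'=12): chars_in_quartet=4 acc=0xB69B0C -> emit B6 9B 0C, reset; bytes_emitted=3
After char 4 ('d'=29): chars_in_quartet=1 acc=0x1D bytes_emitted=3
After char 5 ('7'=59): chars_in_quartet=2 acc=0x77B bytes_emitted=3
After char 6 ('a'=26): chars_in_quartet=3 acc=0x1DEDA bytes_emitted=3
After char 7 ('8'=60): chars_in_quartet=4 acc=0x77B6BC -> emit 77 B6 BC, reset; bytes_emitted=6
After char 8 ('+'=62): chars_in_quartet=1 acc=0x3E bytes_emitted=6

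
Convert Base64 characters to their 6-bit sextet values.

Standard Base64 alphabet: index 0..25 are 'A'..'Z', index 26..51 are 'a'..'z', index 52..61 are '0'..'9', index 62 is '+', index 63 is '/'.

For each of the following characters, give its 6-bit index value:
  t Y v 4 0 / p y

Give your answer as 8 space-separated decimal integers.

Answer: 45 24 47 56 52 63 41 50

Derivation:
't': a..z range, 26 + ord('t') − ord('a') = 45
'Y': A..Z range, ord('Y') − ord('A') = 24
'v': a..z range, 26 + ord('v') − ord('a') = 47
'4': 0..9 range, 52 + ord('4') − ord('0') = 56
'0': 0..9 range, 52 + ord('0') − ord('0') = 52
'/': index 63
'p': a..z range, 26 + ord('p') − ord('a') = 41
'y': a..z range, 26 + ord('y') − ord('a') = 50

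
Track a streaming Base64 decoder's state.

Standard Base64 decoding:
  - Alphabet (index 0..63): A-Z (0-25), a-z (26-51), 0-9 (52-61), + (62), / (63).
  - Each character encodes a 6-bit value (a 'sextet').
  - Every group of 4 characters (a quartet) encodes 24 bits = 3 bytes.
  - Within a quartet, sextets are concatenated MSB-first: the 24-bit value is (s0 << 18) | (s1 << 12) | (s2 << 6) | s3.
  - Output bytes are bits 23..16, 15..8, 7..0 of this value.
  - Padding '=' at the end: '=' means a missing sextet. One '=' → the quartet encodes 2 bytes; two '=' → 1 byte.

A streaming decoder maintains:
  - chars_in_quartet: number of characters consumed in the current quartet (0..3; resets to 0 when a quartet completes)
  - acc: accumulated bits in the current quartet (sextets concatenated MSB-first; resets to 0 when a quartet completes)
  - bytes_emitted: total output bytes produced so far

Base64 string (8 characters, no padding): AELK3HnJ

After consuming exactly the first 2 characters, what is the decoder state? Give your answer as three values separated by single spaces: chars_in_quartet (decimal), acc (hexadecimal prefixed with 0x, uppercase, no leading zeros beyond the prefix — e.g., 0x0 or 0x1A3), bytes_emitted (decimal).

After char 0 ('A'=0): chars_in_quartet=1 acc=0x0 bytes_emitted=0
After char 1 ('E'=4): chars_in_quartet=2 acc=0x4 bytes_emitted=0

Answer: 2 0x4 0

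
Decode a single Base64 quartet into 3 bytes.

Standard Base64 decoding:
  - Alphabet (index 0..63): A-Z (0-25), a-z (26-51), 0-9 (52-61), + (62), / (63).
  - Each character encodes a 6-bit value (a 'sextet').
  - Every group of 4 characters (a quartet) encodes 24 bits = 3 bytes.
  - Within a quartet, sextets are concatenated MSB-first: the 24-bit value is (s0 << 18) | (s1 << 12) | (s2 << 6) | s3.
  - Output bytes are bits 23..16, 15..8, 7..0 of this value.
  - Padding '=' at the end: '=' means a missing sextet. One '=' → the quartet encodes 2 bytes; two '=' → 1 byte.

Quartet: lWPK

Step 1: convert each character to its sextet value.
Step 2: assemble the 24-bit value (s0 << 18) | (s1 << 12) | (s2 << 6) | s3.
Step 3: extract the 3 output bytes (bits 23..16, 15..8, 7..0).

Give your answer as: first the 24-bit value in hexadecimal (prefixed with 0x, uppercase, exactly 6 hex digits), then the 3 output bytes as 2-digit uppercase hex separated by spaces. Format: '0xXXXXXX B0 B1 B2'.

Sextets: l=37, W=22, P=15, K=10
24-bit: (37<<18) | (22<<12) | (15<<6) | 10
      = 0x940000 | 0x016000 | 0x0003C0 | 0x00000A
      = 0x9563CA
Bytes: (v>>16)&0xFF=95, (v>>8)&0xFF=63, v&0xFF=CA

Answer: 0x9563CA 95 63 CA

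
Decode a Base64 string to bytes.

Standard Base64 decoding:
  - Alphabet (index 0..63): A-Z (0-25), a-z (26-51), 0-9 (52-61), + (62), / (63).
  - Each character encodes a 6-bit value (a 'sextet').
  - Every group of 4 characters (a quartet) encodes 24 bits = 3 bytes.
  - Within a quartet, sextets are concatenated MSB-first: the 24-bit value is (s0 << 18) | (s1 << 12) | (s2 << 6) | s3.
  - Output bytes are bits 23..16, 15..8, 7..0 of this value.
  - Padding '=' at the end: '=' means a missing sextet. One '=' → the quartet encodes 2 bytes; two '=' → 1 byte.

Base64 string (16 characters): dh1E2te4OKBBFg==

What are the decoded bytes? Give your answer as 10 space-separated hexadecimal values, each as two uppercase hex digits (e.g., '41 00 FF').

Answer: 76 1D 44 DA D7 B8 38 A0 41 16

Derivation:
After char 0 ('d'=29): chars_in_quartet=1 acc=0x1D bytes_emitted=0
After char 1 ('h'=33): chars_in_quartet=2 acc=0x761 bytes_emitted=0
After char 2 ('1'=53): chars_in_quartet=3 acc=0x1D875 bytes_emitted=0
After char 3 ('E'=4): chars_in_quartet=4 acc=0x761D44 -> emit 76 1D 44, reset; bytes_emitted=3
After char 4 ('2'=54): chars_in_quartet=1 acc=0x36 bytes_emitted=3
After char 5 ('t'=45): chars_in_quartet=2 acc=0xDAD bytes_emitted=3
After char 6 ('e'=30): chars_in_quartet=3 acc=0x36B5E bytes_emitted=3
After char 7 ('4'=56): chars_in_quartet=4 acc=0xDAD7B8 -> emit DA D7 B8, reset; bytes_emitted=6
After char 8 ('O'=14): chars_in_quartet=1 acc=0xE bytes_emitted=6
After char 9 ('K'=10): chars_in_quartet=2 acc=0x38A bytes_emitted=6
After char 10 ('B'=1): chars_in_quartet=3 acc=0xE281 bytes_emitted=6
After char 11 ('B'=1): chars_in_quartet=4 acc=0x38A041 -> emit 38 A0 41, reset; bytes_emitted=9
After char 12 ('F'=5): chars_in_quartet=1 acc=0x5 bytes_emitted=9
After char 13 ('g'=32): chars_in_quartet=2 acc=0x160 bytes_emitted=9
Padding '==': partial quartet acc=0x160 -> emit 16; bytes_emitted=10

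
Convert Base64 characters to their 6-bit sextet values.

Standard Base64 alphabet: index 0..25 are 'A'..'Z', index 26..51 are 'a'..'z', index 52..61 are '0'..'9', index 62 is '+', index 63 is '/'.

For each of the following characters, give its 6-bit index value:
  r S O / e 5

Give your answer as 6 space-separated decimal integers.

'r': a..z range, 26 + ord('r') − ord('a') = 43
'S': A..Z range, ord('S') − ord('A') = 18
'O': A..Z range, ord('O') − ord('A') = 14
'/': index 63
'e': a..z range, 26 + ord('e') − ord('a') = 30
'5': 0..9 range, 52 + ord('5') − ord('0') = 57

Answer: 43 18 14 63 30 57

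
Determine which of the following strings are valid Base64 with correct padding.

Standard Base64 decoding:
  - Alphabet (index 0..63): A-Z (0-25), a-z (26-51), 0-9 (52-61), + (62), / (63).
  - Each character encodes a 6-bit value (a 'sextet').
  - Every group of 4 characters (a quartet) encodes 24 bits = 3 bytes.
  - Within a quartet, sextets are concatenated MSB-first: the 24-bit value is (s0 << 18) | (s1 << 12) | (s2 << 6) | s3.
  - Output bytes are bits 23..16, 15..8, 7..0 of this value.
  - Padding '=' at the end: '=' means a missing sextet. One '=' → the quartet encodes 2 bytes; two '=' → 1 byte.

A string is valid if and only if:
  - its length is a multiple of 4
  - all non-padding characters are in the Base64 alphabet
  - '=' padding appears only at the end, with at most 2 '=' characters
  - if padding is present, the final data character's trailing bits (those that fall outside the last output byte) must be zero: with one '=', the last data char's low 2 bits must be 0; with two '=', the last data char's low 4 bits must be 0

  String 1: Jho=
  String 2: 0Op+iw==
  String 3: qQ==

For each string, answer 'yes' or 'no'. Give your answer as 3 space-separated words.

String 1: 'Jho=' → valid
String 2: '0Op+iw==' → valid
String 3: 'qQ==' → valid

Answer: yes yes yes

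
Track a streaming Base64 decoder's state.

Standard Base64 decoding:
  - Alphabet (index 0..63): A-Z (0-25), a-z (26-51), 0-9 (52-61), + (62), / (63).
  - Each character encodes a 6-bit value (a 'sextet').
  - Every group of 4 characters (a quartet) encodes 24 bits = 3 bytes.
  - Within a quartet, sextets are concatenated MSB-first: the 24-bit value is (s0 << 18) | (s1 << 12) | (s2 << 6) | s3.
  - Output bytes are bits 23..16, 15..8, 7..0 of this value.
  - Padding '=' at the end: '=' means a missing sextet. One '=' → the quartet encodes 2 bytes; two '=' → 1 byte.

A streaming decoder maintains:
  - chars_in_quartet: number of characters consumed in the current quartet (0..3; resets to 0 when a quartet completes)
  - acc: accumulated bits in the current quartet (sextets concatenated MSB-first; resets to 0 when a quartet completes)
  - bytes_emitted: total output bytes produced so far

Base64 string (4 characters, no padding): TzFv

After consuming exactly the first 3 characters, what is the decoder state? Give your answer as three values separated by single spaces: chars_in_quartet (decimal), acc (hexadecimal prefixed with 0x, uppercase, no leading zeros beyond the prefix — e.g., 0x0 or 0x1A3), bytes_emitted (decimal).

After char 0 ('T'=19): chars_in_quartet=1 acc=0x13 bytes_emitted=0
After char 1 ('z'=51): chars_in_quartet=2 acc=0x4F3 bytes_emitted=0
After char 2 ('F'=5): chars_in_quartet=3 acc=0x13CC5 bytes_emitted=0

Answer: 3 0x13CC5 0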